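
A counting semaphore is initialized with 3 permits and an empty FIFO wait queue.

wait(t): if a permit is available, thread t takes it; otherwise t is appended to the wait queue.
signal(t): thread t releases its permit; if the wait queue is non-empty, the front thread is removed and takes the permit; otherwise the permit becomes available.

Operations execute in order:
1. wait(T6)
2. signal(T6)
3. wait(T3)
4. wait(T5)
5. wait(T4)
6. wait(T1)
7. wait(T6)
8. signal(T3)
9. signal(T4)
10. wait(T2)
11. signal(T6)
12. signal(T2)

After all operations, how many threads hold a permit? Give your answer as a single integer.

Step 1: wait(T6) -> count=2 queue=[] holders={T6}
Step 2: signal(T6) -> count=3 queue=[] holders={none}
Step 3: wait(T3) -> count=2 queue=[] holders={T3}
Step 4: wait(T5) -> count=1 queue=[] holders={T3,T5}
Step 5: wait(T4) -> count=0 queue=[] holders={T3,T4,T5}
Step 6: wait(T1) -> count=0 queue=[T1] holders={T3,T4,T5}
Step 7: wait(T6) -> count=0 queue=[T1,T6] holders={T3,T4,T5}
Step 8: signal(T3) -> count=0 queue=[T6] holders={T1,T4,T5}
Step 9: signal(T4) -> count=0 queue=[] holders={T1,T5,T6}
Step 10: wait(T2) -> count=0 queue=[T2] holders={T1,T5,T6}
Step 11: signal(T6) -> count=0 queue=[] holders={T1,T2,T5}
Step 12: signal(T2) -> count=1 queue=[] holders={T1,T5}
Final holders: {T1,T5} -> 2 thread(s)

Answer: 2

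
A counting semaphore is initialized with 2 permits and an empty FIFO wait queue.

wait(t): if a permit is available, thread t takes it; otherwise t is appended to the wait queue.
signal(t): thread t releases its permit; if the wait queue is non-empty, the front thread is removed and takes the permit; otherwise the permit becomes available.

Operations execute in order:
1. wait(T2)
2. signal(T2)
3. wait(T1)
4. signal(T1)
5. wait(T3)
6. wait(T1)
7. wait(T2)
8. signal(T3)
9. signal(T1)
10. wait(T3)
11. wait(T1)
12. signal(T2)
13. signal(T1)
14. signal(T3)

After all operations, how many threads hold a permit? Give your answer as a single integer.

Step 1: wait(T2) -> count=1 queue=[] holders={T2}
Step 2: signal(T2) -> count=2 queue=[] holders={none}
Step 3: wait(T1) -> count=1 queue=[] holders={T1}
Step 4: signal(T1) -> count=2 queue=[] holders={none}
Step 5: wait(T3) -> count=1 queue=[] holders={T3}
Step 6: wait(T1) -> count=0 queue=[] holders={T1,T3}
Step 7: wait(T2) -> count=0 queue=[T2] holders={T1,T3}
Step 8: signal(T3) -> count=0 queue=[] holders={T1,T2}
Step 9: signal(T1) -> count=1 queue=[] holders={T2}
Step 10: wait(T3) -> count=0 queue=[] holders={T2,T3}
Step 11: wait(T1) -> count=0 queue=[T1] holders={T2,T3}
Step 12: signal(T2) -> count=0 queue=[] holders={T1,T3}
Step 13: signal(T1) -> count=1 queue=[] holders={T3}
Step 14: signal(T3) -> count=2 queue=[] holders={none}
Final holders: {none} -> 0 thread(s)

Answer: 0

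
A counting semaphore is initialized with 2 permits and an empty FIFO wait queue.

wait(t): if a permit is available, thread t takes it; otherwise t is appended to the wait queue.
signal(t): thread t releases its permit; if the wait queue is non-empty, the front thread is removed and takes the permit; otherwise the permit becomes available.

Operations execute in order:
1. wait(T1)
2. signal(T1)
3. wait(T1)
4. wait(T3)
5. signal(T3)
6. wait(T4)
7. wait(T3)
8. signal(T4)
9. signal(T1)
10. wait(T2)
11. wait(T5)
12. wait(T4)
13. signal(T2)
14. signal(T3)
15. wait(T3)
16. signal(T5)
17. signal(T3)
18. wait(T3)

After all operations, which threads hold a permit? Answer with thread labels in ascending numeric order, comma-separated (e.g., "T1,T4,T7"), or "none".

Answer: T3,T4

Derivation:
Step 1: wait(T1) -> count=1 queue=[] holders={T1}
Step 2: signal(T1) -> count=2 queue=[] holders={none}
Step 3: wait(T1) -> count=1 queue=[] holders={T1}
Step 4: wait(T3) -> count=0 queue=[] holders={T1,T3}
Step 5: signal(T3) -> count=1 queue=[] holders={T1}
Step 6: wait(T4) -> count=0 queue=[] holders={T1,T4}
Step 7: wait(T3) -> count=0 queue=[T3] holders={T1,T4}
Step 8: signal(T4) -> count=0 queue=[] holders={T1,T3}
Step 9: signal(T1) -> count=1 queue=[] holders={T3}
Step 10: wait(T2) -> count=0 queue=[] holders={T2,T3}
Step 11: wait(T5) -> count=0 queue=[T5] holders={T2,T3}
Step 12: wait(T4) -> count=0 queue=[T5,T4] holders={T2,T3}
Step 13: signal(T2) -> count=0 queue=[T4] holders={T3,T5}
Step 14: signal(T3) -> count=0 queue=[] holders={T4,T5}
Step 15: wait(T3) -> count=0 queue=[T3] holders={T4,T5}
Step 16: signal(T5) -> count=0 queue=[] holders={T3,T4}
Step 17: signal(T3) -> count=1 queue=[] holders={T4}
Step 18: wait(T3) -> count=0 queue=[] holders={T3,T4}
Final holders: T3,T4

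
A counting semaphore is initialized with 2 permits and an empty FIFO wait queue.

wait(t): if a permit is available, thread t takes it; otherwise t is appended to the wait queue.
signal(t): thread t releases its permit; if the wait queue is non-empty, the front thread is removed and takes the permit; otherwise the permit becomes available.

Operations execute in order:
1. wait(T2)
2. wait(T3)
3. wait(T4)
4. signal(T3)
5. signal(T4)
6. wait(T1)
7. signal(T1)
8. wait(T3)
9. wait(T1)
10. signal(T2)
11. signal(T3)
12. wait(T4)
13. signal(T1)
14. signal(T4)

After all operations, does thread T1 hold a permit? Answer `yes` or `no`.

Answer: no

Derivation:
Step 1: wait(T2) -> count=1 queue=[] holders={T2}
Step 2: wait(T3) -> count=0 queue=[] holders={T2,T3}
Step 3: wait(T4) -> count=0 queue=[T4] holders={T2,T3}
Step 4: signal(T3) -> count=0 queue=[] holders={T2,T4}
Step 5: signal(T4) -> count=1 queue=[] holders={T2}
Step 6: wait(T1) -> count=0 queue=[] holders={T1,T2}
Step 7: signal(T1) -> count=1 queue=[] holders={T2}
Step 8: wait(T3) -> count=0 queue=[] holders={T2,T3}
Step 9: wait(T1) -> count=0 queue=[T1] holders={T2,T3}
Step 10: signal(T2) -> count=0 queue=[] holders={T1,T3}
Step 11: signal(T3) -> count=1 queue=[] holders={T1}
Step 12: wait(T4) -> count=0 queue=[] holders={T1,T4}
Step 13: signal(T1) -> count=1 queue=[] holders={T4}
Step 14: signal(T4) -> count=2 queue=[] holders={none}
Final holders: {none} -> T1 not in holders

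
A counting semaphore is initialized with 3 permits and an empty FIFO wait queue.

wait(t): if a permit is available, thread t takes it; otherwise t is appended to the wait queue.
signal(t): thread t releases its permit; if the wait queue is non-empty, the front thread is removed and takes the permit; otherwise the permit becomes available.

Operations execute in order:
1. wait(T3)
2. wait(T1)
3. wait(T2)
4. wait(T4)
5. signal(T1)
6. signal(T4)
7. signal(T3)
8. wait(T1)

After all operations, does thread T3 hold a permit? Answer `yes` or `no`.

Step 1: wait(T3) -> count=2 queue=[] holders={T3}
Step 2: wait(T1) -> count=1 queue=[] holders={T1,T3}
Step 3: wait(T2) -> count=0 queue=[] holders={T1,T2,T3}
Step 4: wait(T4) -> count=0 queue=[T4] holders={T1,T2,T3}
Step 5: signal(T1) -> count=0 queue=[] holders={T2,T3,T4}
Step 6: signal(T4) -> count=1 queue=[] holders={T2,T3}
Step 7: signal(T3) -> count=2 queue=[] holders={T2}
Step 8: wait(T1) -> count=1 queue=[] holders={T1,T2}
Final holders: {T1,T2} -> T3 not in holders

Answer: no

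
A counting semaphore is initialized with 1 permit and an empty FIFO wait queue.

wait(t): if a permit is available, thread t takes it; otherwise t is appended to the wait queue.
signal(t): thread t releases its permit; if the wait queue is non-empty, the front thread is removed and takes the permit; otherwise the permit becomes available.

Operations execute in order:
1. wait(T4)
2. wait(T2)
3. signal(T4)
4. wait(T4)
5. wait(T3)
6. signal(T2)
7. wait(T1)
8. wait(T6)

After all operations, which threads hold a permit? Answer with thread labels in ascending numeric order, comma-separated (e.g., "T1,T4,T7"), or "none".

Step 1: wait(T4) -> count=0 queue=[] holders={T4}
Step 2: wait(T2) -> count=0 queue=[T2] holders={T4}
Step 3: signal(T4) -> count=0 queue=[] holders={T2}
Step 4: wait(T4) -> count=0 queue=[T4] holders={T2}
Step 5: wait(T3) -> count=0 queue=[T4,T3] holders={T2}
Step 6: signal(T2) -> count=0 queue=[T3] holders={T4}
Step 7: wait(T1) -> count=0 queue=[T3,T1] holders={T4}
Step 8: wait(T6) -> count=0 queue=[T3,T1,T6] holders={T4}
Final holders: T4

Answer: T4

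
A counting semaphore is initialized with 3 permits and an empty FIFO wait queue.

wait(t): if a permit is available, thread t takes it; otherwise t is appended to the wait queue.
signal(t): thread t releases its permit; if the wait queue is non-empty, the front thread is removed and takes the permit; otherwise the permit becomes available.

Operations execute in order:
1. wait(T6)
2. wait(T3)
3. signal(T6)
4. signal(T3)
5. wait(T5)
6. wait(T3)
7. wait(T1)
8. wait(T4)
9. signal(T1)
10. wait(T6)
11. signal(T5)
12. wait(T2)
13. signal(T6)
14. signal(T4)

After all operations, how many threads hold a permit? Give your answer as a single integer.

Answer: 2

Derivation:
Step 1: wait(T6) -> count=2 queue=[] holders={T6}
Step 2: wait(T3) -> count=1 queue=[] holders={T3,T6}
Step 3: signal(T6) -> count=2 queue=[] holders={T3}
Step 4: signal(T3) -> count=3 queue=[] holders={none}
Step 5: wait(T5) -> count=2 queue=[] holders={T5}
Step 6: wait(T3) -> count=1 queue=[] holders={T3,T5}
Step 7: wait(T1) -> count=0 queue=[] holders={T1,T3,T5}
Step 8: wait(T4) -> count=0 queue=[T4] holders={T1,T3,T5}
Step 9: signal(T1) -> count=0 queue=[] holders={T3,T4,T5}
Step 10: wait(T6) -> count=0 queue=[T6] holders={T3,T4,T5}
Step 11: signal(T5) -> count=0 queue=[] holders={T3,T4,T6}
Step 12: wait(T2) -> count=0 queue=[T2] holders={T3,T4,T6}
Step 13: signal(T6) -> count=0 queue=[] holders={T2,T3,T4}
Step 14: signal(T4) -> count=1 queue=[] holders={T2,T3}
Final holders: {T2,T3} -> 2 thread(s)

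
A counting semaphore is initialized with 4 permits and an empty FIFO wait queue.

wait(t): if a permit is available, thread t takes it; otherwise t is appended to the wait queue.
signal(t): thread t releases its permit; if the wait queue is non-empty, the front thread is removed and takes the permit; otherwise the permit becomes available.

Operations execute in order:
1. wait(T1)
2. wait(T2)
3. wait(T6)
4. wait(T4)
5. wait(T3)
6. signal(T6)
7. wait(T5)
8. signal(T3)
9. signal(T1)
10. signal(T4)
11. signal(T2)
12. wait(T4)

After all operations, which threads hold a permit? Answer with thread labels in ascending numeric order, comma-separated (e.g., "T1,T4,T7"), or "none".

Step 1: wait(T1) -> count=3 queue=[] holders={T1}
Step 2: wait(T2) -> count=2 queue=[] holders={T1,T2}
Step 3: wait(T6) -> count=1 queue=[] holders={T1,T2,T6}
Step 4: wait(T4) -> count=0 queue=[] holders={T1,T2,T4,T6}
Step 5: wait(T3) -> count=0 queue=[T3] holders={T1,T2,T4,T6}
Step 6: signal(T6) -> count=0 queue=[] holders={T1,T2,T3,T4}
Step 7: wait(T5) -> count=0 queue=[T5] holders={T1,T2,T3,T4}
Step 8: signal(T3) -> count=0 queue=[] holders={T1,T2,T4,T5}
Step 9: signal(T1) -> count=1 queue=[] holders={T2,T4,T5}
Step 10: signal(T4) -> count=2 queue=[] holders={T2,T5}
Step 11: signal(T2) -> count=3 queue=[] holders={T5}
Step 12: wait(T4) -> count=2 queue=[] holders={T4,T5}
Final holders: T4,T5

Answer: T4,T5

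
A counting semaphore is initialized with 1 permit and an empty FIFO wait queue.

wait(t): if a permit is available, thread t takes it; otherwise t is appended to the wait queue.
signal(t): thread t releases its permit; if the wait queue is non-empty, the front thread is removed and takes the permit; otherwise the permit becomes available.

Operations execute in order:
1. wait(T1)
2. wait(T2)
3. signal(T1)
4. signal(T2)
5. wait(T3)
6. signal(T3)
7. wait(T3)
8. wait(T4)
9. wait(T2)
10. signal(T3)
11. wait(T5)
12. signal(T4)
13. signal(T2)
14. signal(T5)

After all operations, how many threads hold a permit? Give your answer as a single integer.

Answer: 0

Derivation:
Step 1: wait(T1) -> count=0 queue=[] holders={T1}
Step 2: wait(T2) -> count=0 queue=[T2] holders={T1}
Step 3: signal(T1) -> count=0 queue=[] holders={T2}
Step 4: signal(T2) -> count=1 queue=[] holders={none}
Step 5: wait(T3) -> count=0 queue=[] holders={T3}
Step 6: signal(T3) -> count=1 queue=[] holders={none}
Step 7: wait(T3) -> count=0 queue=[] holders={T3}
Step 8: wait(T4) -> count=0 queue=[T4] holders={T3}
Step 9: wait(T2) -> count=0 queue=[T4,T2] holders={T3}
Step 10: signal(T3) -> count=0 queue=[T2] holders={T4}
Step 11: wait(T5) -> count=0 queue=[T2,T5] holders={T4}
Step 12: signal(T4) -> count=0 queue=[T5] holders={T2}
Step 13: signal(T2) -> count=0 queue=[] holders={T5}
Step 14: signal(T5) -> count=1 queue=[] holders={none}
Final holders: {none} -> 0 thread(s)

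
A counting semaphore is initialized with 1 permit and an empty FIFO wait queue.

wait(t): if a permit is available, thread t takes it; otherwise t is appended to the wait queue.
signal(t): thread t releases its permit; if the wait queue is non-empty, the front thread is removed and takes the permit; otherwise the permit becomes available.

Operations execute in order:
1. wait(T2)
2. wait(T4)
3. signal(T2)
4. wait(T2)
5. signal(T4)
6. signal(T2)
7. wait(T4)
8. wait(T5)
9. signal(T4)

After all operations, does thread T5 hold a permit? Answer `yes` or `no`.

Step 1: wait(T2) -> count=0 queue=[] holders={T2}
Step 2: wait(T4) -> count=0 queue=[T4] holders={T2}
Step 3: signal(T2) -> count=0 queue=[] holders={T4}
Step 4: wait(T2) -> count=0 queue=[T2] holders={T4}
Step 5: signal(T4) -> count=0 queue=[] holders={T2}
Step 6: signal(T2) -> count=1 queue=[] holders={none}
Step 7: wait(T4) -> count=0 queue=[] holders={T4}
Step 8: wait(T5) -> count=0 queue=[T5] holders={T4}
Step 9: signal(T4) -> count=0 queue=[] holders={T5}
Final holders: {T5} -> T5 in holders

Answer: yes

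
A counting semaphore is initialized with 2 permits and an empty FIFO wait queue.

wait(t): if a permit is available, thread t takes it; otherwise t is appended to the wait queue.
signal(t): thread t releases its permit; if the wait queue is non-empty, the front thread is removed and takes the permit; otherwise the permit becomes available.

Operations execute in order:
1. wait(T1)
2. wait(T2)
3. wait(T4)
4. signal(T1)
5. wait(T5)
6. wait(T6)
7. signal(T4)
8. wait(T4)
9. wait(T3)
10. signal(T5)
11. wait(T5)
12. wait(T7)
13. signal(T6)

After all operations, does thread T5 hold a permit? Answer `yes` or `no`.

Answer: no

Derivation:
Step 1: wait(T1) -> count=1 queue=[] holders={T1}
Step 2: wait(T2) -> count=0 queue=[] holders={T1,T2}
Step 3: wait(T4) -> count=0 queue=[T4] holders={T1,T2}
Step 4: signal(T1) -> count=0 queue=[] holders={T2,T4}
Step 5: wait(T5) -> count=0 queue=[T5] holders={T2,T4}
Step 6: wait(T6) -> count=0 queue=[T5,T6] holders={T2,T4}
Step 7: signal(T4) -> count=0 queue=[T6] holders={T2,T5}
Step 8: wait(T4) -> count=0 queue=[T6,T4] holders={T2,T5}
Step 9: wait(T3) -> count=0 queue=[T6,T4,T3] holders={T2,T5}
Step 10: signal(T5) -> count=0 queue=[T4,T3] holders={T2,T6}
Step 11: wait(T5) -> count=0 queue=[T4,T3,T5] holders={T2,T6}
Step 12: wait(T7) -> count=0 queue=[T4,T3,T5,T7] holders={T2,T6}
Step 13: signal(T6) -> count=0 queue=[T3,T5,T7] holders={T2,T4}
Final holders: {T2,T4} -> T5 not in holders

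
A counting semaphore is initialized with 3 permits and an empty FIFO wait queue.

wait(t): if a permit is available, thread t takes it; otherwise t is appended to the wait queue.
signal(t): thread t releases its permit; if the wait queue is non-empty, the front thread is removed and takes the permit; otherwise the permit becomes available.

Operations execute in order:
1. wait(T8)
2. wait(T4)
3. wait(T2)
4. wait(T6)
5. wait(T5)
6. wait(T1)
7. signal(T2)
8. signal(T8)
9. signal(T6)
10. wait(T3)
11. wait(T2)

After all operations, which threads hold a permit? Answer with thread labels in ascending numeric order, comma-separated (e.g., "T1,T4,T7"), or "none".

Step 1: wait(T8) -> count=2 queue=[] holders={T8}
Step 2: wait(T4) -> count=1 queue=[] holders={T4,T8}
Step 3: wait(T2) -> count=0 queue=[] holders={T2,T4,T8}
Step 4: wait(T6) -> count=0 queue=[T6] holders={T2,T4,T8}
Step 5: wait(T5) -> count=0 queue=[T6,T5] holders={T2,T4,T8}
Step 6: wait(T1) -> count=0 queue=[T6,T5,T1] holders={T2,T4,T8}
Step 7: signal(T2) -> count=0 queue=[T5,T1] holders={T4,T6,T8}
Step 8: signal(T8) -> count=0 queue=[T1] holders={T4,T5,T6}
Step 9: signal(T6) -> count=0 queue=[] holders={T1,T4,T5}
Step 10: wait(T3) -> count=0 queue=[T3] holders={T1,T4,T5}
Step 11: wait(T2) -> count=0 queue=[T3,T2] holders={T1,T4,T5}
Final holders: T1,T4,T5

Answer: T1,T4,T5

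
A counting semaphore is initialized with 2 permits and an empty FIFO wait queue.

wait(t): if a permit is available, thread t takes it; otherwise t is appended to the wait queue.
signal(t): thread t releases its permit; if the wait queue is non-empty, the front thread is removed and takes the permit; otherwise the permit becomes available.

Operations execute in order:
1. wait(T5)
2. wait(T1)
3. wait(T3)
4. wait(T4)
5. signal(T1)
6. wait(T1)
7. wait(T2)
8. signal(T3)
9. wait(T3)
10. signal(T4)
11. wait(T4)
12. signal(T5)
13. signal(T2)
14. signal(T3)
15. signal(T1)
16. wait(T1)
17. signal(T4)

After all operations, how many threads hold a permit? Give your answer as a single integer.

Answer: 1

Derivation:
Step 1: wait(T5) -> count=1 queue=[] holders={T5}
Step 2: wait(T1) -> count=0 queue=[] holders={T1,T5}
Step 3: wait(T3) -> count=0 queue=[T3] holders={T1,T5}
Step 4: wait(T4) -> count=0 queue=[T3,T4] holders={T1,T5}
Step 5: signal(T1) -> count=0 queue=[T4] holders={T3,T5}
Step 6: wait(T1) -> count=0 queue=[T4,T1] holders={T3,T5}
Step 7: wait(T2) -> count=0 queue=[T4,T1,T2] holders={T3,T5}
Step 8: signal(T3) -> count=0 queue=[T1,T2] holders={T4,T5}
Step 9: wait(T3) -> count=0 queue=[T1,T2,T3] holders={T4,T5}
Step 10: signal(T4) -> count=0 queue=[T2,T3] holders={T1,T5}
Step 11: wait(T4) -> count=0 queue=[T2,T3,T4] holders={T1,T5}
Step 12: signal(T5) -> count=0 queue=[T3,T4] holders={T1,T2}
Step 13: signal(T2) -> count=0 queue=[T4] holders={T1,T3}
Step 14: signal(T3) -> count=0 queue=[] holders={T1,T4}
Step 15: signal(T1) -> count=1 queue=[] holders={T4}
Step 16: wait(T1) -> count=0 queue=[] holders={T1,T4}
Step 17: signal(T4) -> count=1 queue=[] holders={T1}
Final holders: {T1} -> 1 thread(s)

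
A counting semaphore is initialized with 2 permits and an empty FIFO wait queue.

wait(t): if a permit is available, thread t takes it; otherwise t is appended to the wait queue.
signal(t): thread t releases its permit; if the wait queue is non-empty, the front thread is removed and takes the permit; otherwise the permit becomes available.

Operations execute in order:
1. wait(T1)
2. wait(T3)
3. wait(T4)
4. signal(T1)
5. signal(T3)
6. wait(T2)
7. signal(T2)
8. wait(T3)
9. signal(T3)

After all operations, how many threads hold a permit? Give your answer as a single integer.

Step 1: wait(T1) -> count=1 queue=[] holders={T1}
Step 2: wait(T3) -> count=0 queue=[] holders={T1,T3}
Step 3: wait(T4) -> count=0 queue=[T4] holders={T1,T3}
Step 4: signal(T1) -> count=0 queue=[] holders={T3,T4}
Step 5: signal(T3) -> count=1 queue=[] holders={T4}
Step 6: wait(T2) -> count=0 queue=[] holders={T2,T4}
Step 7: signal(T2) -> count=1 queue=[] holders={T4}
Step 8: wait(T3) -> count=0 queue=[] holders={T3,T4}
Step 9: signal(T3) -> count=1 queue=[] holders={T4}
Final holders: {T4} -> 1 thread(s)

Answer: 1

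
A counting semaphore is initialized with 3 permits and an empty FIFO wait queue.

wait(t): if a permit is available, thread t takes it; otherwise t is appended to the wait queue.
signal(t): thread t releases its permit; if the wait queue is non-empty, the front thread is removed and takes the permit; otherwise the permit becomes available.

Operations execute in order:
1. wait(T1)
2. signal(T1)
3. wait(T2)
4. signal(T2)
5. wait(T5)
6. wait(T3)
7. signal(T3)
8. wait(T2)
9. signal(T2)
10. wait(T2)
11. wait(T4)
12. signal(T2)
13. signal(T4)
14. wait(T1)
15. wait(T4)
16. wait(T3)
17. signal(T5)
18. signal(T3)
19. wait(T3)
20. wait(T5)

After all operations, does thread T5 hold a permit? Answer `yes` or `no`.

Answer: no

Derivation:
Step 1: wait(T1) -> count=2 queue=[] holders={T1}
Step 2: signal(T1) -> count=3 queue=[] holders={none}
Step 3: wait(T2) -> count=2 queue=[] holders={T2}
Step 4: signal(T2) -> count=3 queue=[] holders={none}
Step 5: wait(T5) -> count=2 queue=[] holders={T5}
Step 6: wait(T3) -> count=1 queue=[] holders={T3,T5}
Step 7: signal(T3) -> count=2 queue=[] holders={T5}
Step 8: wait(T2) -> count=1 queue=[] holders={T2,T5}
Step 9: signal(T2) -> count=2 queue=[] holders={T5}
Step 10: wait(T2) -> count=1 queue=[] holders={T2,T5}
Step 11: wait(T4) -> count=0 queue=[] holders={T2,T4,T5}
Step 12: signal(T2) -> count=1 queue=[] holders={T4,T5}
Step 13: signal(T4) -> count=2 queue=[] holders={T5}
Step 14: wait(T1) -> count=1 queue=[] holders={T1,T5}
Step 15: wait(T4) -> count=0 queue=[] holders={T1,T4,T5}
Step 16: wait(T3) -> count=0 queue=[T3] holders={T1,T4,T5}
Step 17: signal(T5) -> count=0 queue=[] holders={T1,T3,T4}
Step 18: signal(T3) -> count=1 queue=[] holders={T1,T4}
Step 19: wait(T3) -> count=0 queue=[] holders={T1,T3,T4}
Step 20: wait(T5) -> count=0 queue=[T5] holders={T1,T3,T4}
Final holders: {T1,T3,T4} -> T5 not in holders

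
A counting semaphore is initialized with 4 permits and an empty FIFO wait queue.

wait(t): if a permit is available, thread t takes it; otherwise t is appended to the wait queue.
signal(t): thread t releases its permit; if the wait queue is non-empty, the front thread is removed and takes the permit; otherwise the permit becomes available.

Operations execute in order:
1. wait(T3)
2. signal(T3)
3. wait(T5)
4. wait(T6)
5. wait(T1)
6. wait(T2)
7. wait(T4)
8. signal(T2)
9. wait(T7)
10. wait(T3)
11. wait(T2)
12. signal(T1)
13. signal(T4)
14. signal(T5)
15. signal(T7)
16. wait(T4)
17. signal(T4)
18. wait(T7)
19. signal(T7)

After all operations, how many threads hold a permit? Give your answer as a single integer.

Answer: 3

Derivation:
Step 1: wait(T3) -> count=3 queue=[] holders={T3}
Step 2: signal(T3) -> count=4 queue=[] holders={none}
Step 3: wait(T5) -> count=3 queue=[] holders={T5}
Step 4: wait(T6) -> count=2 queue=[] holders={T5,T6}
Step 5: wait(T1) -> count=1 queue=[] holders={T1,T5,T6}
Step 6: wait(T2) -> count=0 queue=[] holders={T1,T2,T5,T6}
Step 7: wait(T4) -> count=0 queue=[T4] holders={T1,T2,T5,T6}
Step 8: signal(T2) -> count=0 queue=[] holders={T1,T4,T5,T6}
Step 9: wait(T7) -> count=0 queue=[T7] holders={T1,T4,T5,T6}
Step 10: wait(T3) -> count=0 queue=[T7,T3] holders={T1,T4,T5,T6}
Step 11: wait(T2) -> count=0 queue=[T7,T3,T2] holders={T1,T4,T5,T6}
Step 12: signal(T1) -> count=0 queue=[T3,T2] holders={T4,T5,T6,T7}
Step 13: signal(T4) -> count=0 queue=[T2] holders={T3,T5,T6,T7}
Step 14: signal(T5) -> count=0 queue=[] holders={T2,T3,T6,T7}
Step 15: signal(T7) -> count=1 queue=[] holders={T2,T3,T6}
Step 16: wait(T4) -> count=0 queue=[] holders={T2,T3,T4,T6}
Step 17: signal(T4) -> count=1 queue=[] holders={T2,T3,T6}
Step 18: wait(T7) -> count=0 queue=[] holders={T2,T3,T6,T7}
Step 19: signal(T7) -> count=1 queue=[] holders={T2,T3,T6}
Final holders: {T2,T3,T6} -> 3 thread(s)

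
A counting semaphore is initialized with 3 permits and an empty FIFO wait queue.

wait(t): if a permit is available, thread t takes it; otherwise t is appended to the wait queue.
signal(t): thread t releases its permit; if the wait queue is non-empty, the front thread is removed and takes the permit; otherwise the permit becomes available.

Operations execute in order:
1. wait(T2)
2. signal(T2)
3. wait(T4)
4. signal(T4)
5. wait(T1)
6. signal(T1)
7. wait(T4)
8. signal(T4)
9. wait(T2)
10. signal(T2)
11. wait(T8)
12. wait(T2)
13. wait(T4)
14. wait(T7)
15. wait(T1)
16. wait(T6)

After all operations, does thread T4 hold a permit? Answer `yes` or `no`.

Answer: yes

Derivation:
Step 1: wait(T2) -> count=2 queue=[] holders={T2}
Step 2: signal(T2) -> count=3 queue=[] holders={none}
Step 3: wait(T4) -> count=2 queue=[] holders={T4}
Step 4: signal(T4) -> count=3 queue=[] holders={none}
Step 5: wait(T1) -> count=2 queue=[] holders={T1}
Step 6: signal(T1) -> count=3 queue=[] holders={none}
Step 7: wait(T4) -> count=2 queue=[] holders={T4}
Step 8: signal(T4) -> count=3 queue=[] holders={none}
Step 9: wait(T2) -> count=2 queue=[] holders={T2}
Step 10: signal(T2) -> count=3 queue=[] holders={none}
Step 11: wait(T8) -> count=2 queue=[] holders={T8}
Step 12: wait(T2) -> count=1 queue=[] holders={T2,T8}
Step 13: wait(T4) -> count=0 queue=[] holders={T2,T4,T8}
Step 14: wait(T7) -> count=0 queue=[T7] holders={T2,T4,T8}
Step 15: wait(T1) -> count=0 queue=[T7,T1] holders={T2,T4,T8}
Step 16: wait(T6) -> count=0 queue=[T7,T1,T6] holders={T2,T4,T8}
Final holders: {T2,T4,T8} -> T4 in holders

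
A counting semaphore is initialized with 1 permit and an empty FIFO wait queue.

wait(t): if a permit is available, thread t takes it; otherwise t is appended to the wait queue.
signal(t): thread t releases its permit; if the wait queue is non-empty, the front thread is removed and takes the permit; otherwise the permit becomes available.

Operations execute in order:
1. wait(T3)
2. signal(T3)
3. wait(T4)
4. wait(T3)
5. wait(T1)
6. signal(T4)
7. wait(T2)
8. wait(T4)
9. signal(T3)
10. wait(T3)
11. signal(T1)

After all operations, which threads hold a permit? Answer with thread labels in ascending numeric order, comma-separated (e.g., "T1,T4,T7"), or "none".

Answer: T2

Derivation:
Step 1: wait(T3) -> count=0 queue=[] holders={T3}
Step 2: signal(T3) -> count=1 queue=[] holders={none}
Step 3: wait(T4) -> count=0 queue=[] holders={T4}
Step 4: wait(T3) -> count=0 queue=[T3] holders={T4}
Step 5: wait(T1) -> count=0 queue=[T3,T1] holders={T4}
Step 6: signal(T4) -> count=0 queue=[T1] holders={T3}
Step 7: wait(T2) -> count=0 queue=[T1,T2] holders={T3}
Step 8: wait(T4) -> count=0 queue=[T1,T2,T4] holders={T3}
Step 9: signal(T3) -> count=0 queue=[T2,T4] holders={T1}
Step 10: wait(T3) -> count=0 queue=[T2,T4,T3] holders={T1}
Step 11: signal(T1) -> count=0 queue=[T4,T3] holders={T2}
Final holders: T2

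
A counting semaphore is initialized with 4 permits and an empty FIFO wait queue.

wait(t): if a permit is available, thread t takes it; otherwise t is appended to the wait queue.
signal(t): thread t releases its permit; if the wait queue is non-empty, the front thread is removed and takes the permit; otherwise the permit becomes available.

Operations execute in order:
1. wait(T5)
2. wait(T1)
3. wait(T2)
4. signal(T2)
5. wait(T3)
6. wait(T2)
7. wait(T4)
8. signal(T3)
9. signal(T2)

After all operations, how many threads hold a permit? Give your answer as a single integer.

Step 1: wait(T5) -> count=3 queue=[] holders={T5}
Step 2: wait(T1) -> count=2 queue=[] holders={T1,T5}
Step 3: wait(T2) -> count=1 queue=[] holders={T1,T2,T5}
Step 4: signal(T2) -> count=2 queue=[] holders={T1,T5}
Step 5: wait(T3) -> count=1 queue=[] holders={T1,T3,T5}
Step 6: wait(T2) -> count=0 queue=[] holders={T1,T2,T3,T5}
Step 7: wait(T4) -> count=0 queue=[T4] holders={T1,T2,T3,T5}
Step 8: signal(T3) -> count=0 queue=[] holders={T1,T2,T4,T5}
Step 9: signal(T2) -> count=1 queue=[] holders={T1,T4,T5}
Final holders: {T1,T4,T5} -> 3 thread(s)

Answer: 3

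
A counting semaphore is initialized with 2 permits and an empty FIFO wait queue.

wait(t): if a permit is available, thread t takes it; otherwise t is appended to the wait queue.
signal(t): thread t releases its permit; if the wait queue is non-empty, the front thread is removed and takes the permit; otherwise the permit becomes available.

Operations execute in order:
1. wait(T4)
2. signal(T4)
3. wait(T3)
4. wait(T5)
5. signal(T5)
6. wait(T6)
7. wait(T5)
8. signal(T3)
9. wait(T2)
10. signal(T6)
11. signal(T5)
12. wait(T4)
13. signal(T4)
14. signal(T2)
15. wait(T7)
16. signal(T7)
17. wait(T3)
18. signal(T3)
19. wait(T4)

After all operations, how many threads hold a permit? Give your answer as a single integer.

Step 1: wait(T4) -> count=1 queue=[] holders={T4}
Step 2: signal(T4) -> count=2 queue=[] holders={none}
Step 3: wait(T3) -> count=1 queue=[] holders={T3}
Step 4: wait(T5) -> count=0 queue=[] holders={T3,T5}
Step 5: signal(T5) -> count=1 queue=[] holders={T3}
Step 6: wait(T6) -> count=0 queue=[] holders={T3,T6}
Step 7: wait(T5) -> count=0 queue=[T5] holders={T3,T6}
Step 8: signal(T3) -> count=0 queue=[] holders={T5,T6}
Step 9: wait(T2) -> count=0 queue=[T2] holders={T5,T6}
Step 10: signal(T6) -> count=0 queue=[] holders={T2,T5}
Step 11: signal(T5) -> count=1 queue=[] holders={T2}
Step 12: wait(T4) -> count=0 queue=[] holders={T2,T4}
Step 13: signal(T4) -> count=1 queue=[] holders={T2}
Step 14: signal(T2) -> count=2 queue=[] holders={none}
Step 15: wait(T7) -> count=1 queue=[] holders={T7}
Step 16: signal(T7) -> count=2 queue=[] holders={none}
Step 17: wait(T3) -> count=1 queue=[] holders={T3}
Step 18: signal(T3) -> count=2 queue=[] holders={none}
Step 19: wait(T4) -> count=1 queue=[] holders={T4}
Final holders: {T4} -> 1 thread(s)

Answer: 1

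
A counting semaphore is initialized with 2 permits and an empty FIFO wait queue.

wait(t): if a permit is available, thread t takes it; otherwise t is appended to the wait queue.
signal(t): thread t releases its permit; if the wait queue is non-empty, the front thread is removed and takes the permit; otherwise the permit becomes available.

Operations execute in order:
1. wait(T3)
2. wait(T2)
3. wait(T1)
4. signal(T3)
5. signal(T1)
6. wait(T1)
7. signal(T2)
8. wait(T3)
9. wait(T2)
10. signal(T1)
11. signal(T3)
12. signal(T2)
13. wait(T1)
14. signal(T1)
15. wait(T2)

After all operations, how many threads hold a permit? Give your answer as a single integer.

Answer: 1

Derivation:
Step 1: wait(T3) -> count=1 queue=[] holders={T3}
Step 2: wait(T2) -> count=0 queue=[] holders={T2,T3}
Step 3: wait(T1) -> count=0 queue=[T1] holders={T2,T3}
Step 4: signal(T3) -> count=0 queue=[] holders={T1,T2}
Step 5: signal(T1) -> count=1 queue=[] holders={T2}
Step 6: wait(T1) -> count=0 queue=[] holders={T1,T2}
Step 7: signal(T2) -> count=1 queue=[] holders={T1}
Step 8: wait(T3) -> count=0 queue=[] holders={T1,T3}
Step 9: wait(T2) -> count=0 queue=[T2] holders={T1,T3}
Step 10: signal(T1) -> count=0 queue=[] holders={T2,T3}
Step 11: signal(T3) -> count=1 queue=[] holders={T2}
Step 12: signal(T2) -> count=2 queue=[] holders={none}
Step 13: wait(T1) -> count=1 queue=[] holders={T1}
Step 14: signal(T1) -> count=2 queue=[] holders={none}
Step 15: wait(T2) -> count=1 queue=[] holders={T2}
Final holders: {T2} -> 1 thread(s)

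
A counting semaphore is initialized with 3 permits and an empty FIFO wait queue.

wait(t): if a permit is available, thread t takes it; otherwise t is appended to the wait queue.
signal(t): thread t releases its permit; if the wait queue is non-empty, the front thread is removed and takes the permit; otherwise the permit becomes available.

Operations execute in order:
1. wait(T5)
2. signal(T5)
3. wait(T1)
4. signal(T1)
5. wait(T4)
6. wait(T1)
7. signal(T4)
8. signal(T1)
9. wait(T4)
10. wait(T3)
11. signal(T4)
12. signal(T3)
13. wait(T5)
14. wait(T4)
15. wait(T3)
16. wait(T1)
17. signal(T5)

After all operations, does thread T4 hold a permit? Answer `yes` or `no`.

Answer: yes

Derivation:
Step 1: wait(T5) -> count=2 queue=[] holders={T5}
Step 2: signal(T5) -> count=3 queue=[] holders={none}
Step 3: wait(T1) -> count=2 queue=[] holders={T1}
Step 4: signal(T1) -> count=3 queue=[] holders={none}
Step 5: wait(T4) -> count=2 queue=[] holders={T4}
Step 6: wait(T1) -> count=1 queue=[] holders={T1,T4}
Step 7: signal(T4) -> count=2 queue=[] holders={T1}
Step 8: signal(T1) -> count=3 queue=[] holders={none}
Step 9: wait(T4) -> count=2 queue=[] holders={T4}
Step 10: wait(T3) -> count=1 queue=[] holders={T3,T4}
Step 11: signal(T4) -> count=2 queue=[] holders={T3}
Step 12: signal(T3) -> count=3 queue=[] holders={none}
Step 13: wait(T5) -> count=2 queue=[] holders={T5}
Step 14: wait(T4) -> count=1 queue=[] holders={T4,T5}
Step 15: wait(T3) -> count=0 queue=[] holders={T3,T4,T5}
Step 16: wait(T1) -> count=0 queue=[T1] holders={T3,T4,T5}
Step 17: signal(T5) -> count=0 queue=[] holders={T1,T3,T4}
Final holders: {T1,T3,T4} -> T4 in holders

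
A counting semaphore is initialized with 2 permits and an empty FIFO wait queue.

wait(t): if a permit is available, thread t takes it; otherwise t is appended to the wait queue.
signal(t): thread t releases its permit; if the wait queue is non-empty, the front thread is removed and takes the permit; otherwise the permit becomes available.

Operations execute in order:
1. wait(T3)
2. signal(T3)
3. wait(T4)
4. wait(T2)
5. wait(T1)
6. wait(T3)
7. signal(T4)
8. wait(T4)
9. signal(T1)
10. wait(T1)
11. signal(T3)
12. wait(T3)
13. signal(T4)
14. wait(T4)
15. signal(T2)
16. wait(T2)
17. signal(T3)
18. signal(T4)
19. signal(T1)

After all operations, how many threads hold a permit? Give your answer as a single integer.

Answer: 1

Derivation:
Step 1: wait(T3) -> count=1 queue=[] holders={T3}
Step 2: signal(T3) -> count=2 queue=[] holders={none}
Step 3: wait(T4) -> count=1 queue=[] holders={T4}
Step 4: wait(T2) -> count=0 queue=[] holders={T2,T4}
Step 5: wait(T1) -> count=0 queue=[T1] holders={T2,T4}
Step 6: wait(T3) -> count=0 queue=[T1,T3] holders={T2,T4}
Step 7: signal(T4) -> count=0 queue=[T3] holders={T1,T2}
Step 8: wait(T4) -> count=0 queue=[T3,T4] holders={T1,T2}
Step 9: signal(T1) -> count=0 queue=[T4] holders={T2,T3}
Step 10: wait(T1) -> count=0 queue=[T4,T1] holders={T2,T3}
Step 11: signal(T3) -> count=0 queue=[T1] holders={T2,T4}
Step 12: wait(T3) -> count=0 queue=[T1,T3] holders={T2,T4}
Step 13: signal(T4) -> count=0 queue=[T3] holders={T1,T2}
Step 14: wait(T4) -> count=0 queue=[T3,T4] holders={T1,T2}
Step 15: signal(T2) -> count=0 queue=[T4] holders={T1,T3}
Step 16: wait(T2) -> count=0 queue=[T4,T2] holders={T1,T3}
Step 17: signal(T3) -> count=0 queue=[T2] holders={T1,T4}
Step 18: signal(T4) -> count=0 queue=[] holders={T1,T2}
Step 19: signal(T1) -> count=1 queue=[] holders={T2}
Final holders: {T2} -> 1 thread(s)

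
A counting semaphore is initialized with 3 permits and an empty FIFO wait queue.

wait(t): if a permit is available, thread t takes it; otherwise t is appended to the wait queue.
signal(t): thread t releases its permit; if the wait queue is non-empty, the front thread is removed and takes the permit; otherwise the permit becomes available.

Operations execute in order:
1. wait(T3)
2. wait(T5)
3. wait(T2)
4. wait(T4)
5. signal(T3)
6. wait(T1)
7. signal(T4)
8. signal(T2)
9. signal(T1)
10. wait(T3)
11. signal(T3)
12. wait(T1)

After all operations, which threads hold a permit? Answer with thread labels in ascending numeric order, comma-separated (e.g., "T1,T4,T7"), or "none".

Step 1: wait(T3) -> count=2 queue=[] holders={T3}
Step 2: wait(T5) -> count=1 queue=[] holders={T3,T5}
Step 3: wait(T2) -> count=0 queue=[] holders={T2,T3,T5}
Step 4: wait(T4) -> count=0 queue=[T4] holders={T2,T3,T5}
Step 5: signal(T3) -> count=0 queue=[] holders={T2,T4,T5}
Step 6: wait(T1) -> count=0 queue=[T1] holders={T2,T4,T5}
Step 7: signal(T4) -> count=0 queue=[] holders={T1,T2,T5}
Step 8: signal(T2) -> count=1 queue=[] holders={T1,T5}
Step 9: signal(T1) -> count=2 queue=[] holders={T5}
Step 10: wait(T3) -> count=1 queue=[] holders={T3,T5}
Step 11: signal(T3) -> count=2 queue=[] holders={T5}
Step 12: wait(T1) -> count=1 queue=[] holders={T1,T5}
Final holders: T1,T5

Answer: T1,T5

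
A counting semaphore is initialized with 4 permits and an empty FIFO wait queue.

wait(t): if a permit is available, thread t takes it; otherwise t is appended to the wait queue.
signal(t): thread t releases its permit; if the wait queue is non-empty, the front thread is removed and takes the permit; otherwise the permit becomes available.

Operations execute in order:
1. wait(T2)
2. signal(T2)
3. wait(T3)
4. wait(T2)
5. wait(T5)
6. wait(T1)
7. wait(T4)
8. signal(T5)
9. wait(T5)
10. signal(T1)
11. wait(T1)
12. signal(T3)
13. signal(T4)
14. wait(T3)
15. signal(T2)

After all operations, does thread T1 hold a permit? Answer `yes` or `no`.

Step 1: wait(T2) -> count=3 queue=[] holders={T2}
Step 2: signal(T2) -> count=4 queue=[] holders={none}
Step 3: wait(T3) -> count=3 queue=[] holders={T3}
Step 4: wait(T2) -> count=2 queue=[] holders={T2,T3}
Step 5: wait(T5) -> count=1 queue=[] holders={T2,T3,T5}
Step 6: wait(T1) -> count=0 queue=[] holders={T1,T2,T3,T5}
Step 7: wait(T4) -> count=0 queue=[T4] holders={T1,T2,T3,T5}
Step 8: signal(T5) -> count=0 queue=[] holders={T1,T2,T3,T4}
Step 9: wait(T5) -> count=0 queue=[T5] holders={T1,T2,T3,T4}
Step 10: signal(T1) -> count=0 queue=[] holders={T2,T3,T4,T5}
Step 11: wait(T1) -> count=0 queue=[T1] holders={T2,T3,T4,T5}
Step 12: signal(T3) -> count=0 queue=[] holders={T1,T2,T4,T5}
Step 13: signal(T4) -> count=1 queue=[] holders={T1,T2,T5}
Step 14: wait(T3) -> count=0 queue=[] holders={T1,T2,T3,T5}
Step 15: signal(T2) -> count=1 queue=[] holders={T1,T3,T5}
Final holders: {T1,T3,T5} -> T1 in holders

Answer: yes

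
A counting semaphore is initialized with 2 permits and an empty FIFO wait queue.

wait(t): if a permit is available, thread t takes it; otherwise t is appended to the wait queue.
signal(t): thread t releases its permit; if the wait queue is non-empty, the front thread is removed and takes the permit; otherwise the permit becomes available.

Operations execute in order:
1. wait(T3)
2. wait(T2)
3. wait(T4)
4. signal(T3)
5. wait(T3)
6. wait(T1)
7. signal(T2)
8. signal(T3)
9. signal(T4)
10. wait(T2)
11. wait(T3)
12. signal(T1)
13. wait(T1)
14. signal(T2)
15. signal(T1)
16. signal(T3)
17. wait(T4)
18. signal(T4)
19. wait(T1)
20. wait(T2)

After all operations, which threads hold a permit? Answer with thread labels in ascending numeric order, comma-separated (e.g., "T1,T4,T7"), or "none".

Step 1: wait(T3) -> count=1 queue=[] holders={T3}
Step 2: wait(T2) -> count=0 queue=[] holders={T2,T3}
Step 3: wait(T4) -> count=0 queue=[T4] holders={T2,T3}
Step 4: signal(T3) -> count=0 queue=[] holders={T2,T4}
Step 5: wait(T3) -> count=0 queue=[T3] holders={T2,T4}
Step 6: wait(T1) -> count=0 queue=[T3,T1] holders={T2,T4}
Step 7: signal(T2) -> count=0 queue=[T1] holders={T3,T4}
Step 8: signal(T3) -> count=0 queue=[] holders={T1,T4}
Step 9: signal(T4) -> count=1 queue=[] holders={T1}
Step 10: wait(T2) -> count=0 queue=[] holders={T1,T2}
Step 11: wait(T3) -> count=0 queue=[T3] holders={T1,T2}
Step 12: signal(T1) -> count=0 queue=[] holders={T2,T3}
Step 13: wait(T1) -> count=0 queue=[T1] holders={T2,T3}
Step 14: signal(T2) -> count=0 queue=[] holders={T1,T3}
Step 15: signal(T1) -> count=1 queue=[] holders={T3}
Step 16: signal(T3) -> count=2 queue=[] holders={none}
Step 17: wait(T4) -> count=1 queue=[] holders={T4}
Step 18: signal(T4) -> count=2 queue=[] holders={none}
Step 19: wait(T1) -> count=1 queue=[] holders={T1}
Step 20: wait(T2) -> count=0 queue=[] holders={T1,T2}
Final holders: T1,T2

Answer: T1,T2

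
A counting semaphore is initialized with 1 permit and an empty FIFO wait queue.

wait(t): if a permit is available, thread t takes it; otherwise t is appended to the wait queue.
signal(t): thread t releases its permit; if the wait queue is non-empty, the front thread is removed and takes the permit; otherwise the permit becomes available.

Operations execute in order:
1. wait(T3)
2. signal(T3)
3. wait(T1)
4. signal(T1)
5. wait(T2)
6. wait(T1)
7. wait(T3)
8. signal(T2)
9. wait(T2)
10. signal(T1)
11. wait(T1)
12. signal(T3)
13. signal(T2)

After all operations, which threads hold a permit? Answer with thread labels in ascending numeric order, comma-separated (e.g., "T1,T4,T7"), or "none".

Answer: T1

Derivation:
Step 1: wait(T3) -> count=0 queue=[] holders={T3}
Step 2: signal(T3) -> count=1 queue=[] holders={none}
Step 3: wait(T1) -> count=0 queue=[] holders={T1}
Step 4: signal(T1) -> count=1 queue=[] holders={none}
Step 5: wait(T2) -> count=0 queue=[] holders={T2}
Step 6: wait(T1) -> count=0 queue=[T1] holders={T2}
Step 7: wait(T3) -> count=0 queue=[T1,T3] holders={T2}
Step 8: signal(T2) -> count=0 queue=[T3] holders={T1}
Step 9: wait(T2) -> count=0 queue=[T3,T2] holders={T1}
Step 10: signal(T1) -> count=0 queue=[T2] holders={T3}
Step 11: wait(T1) -> count=0 queue=[T2,T1] holders={T3}
Step 12: signal(T3) -> count=0 queue=[T1] holders={T2}
Step 13: signal(T2) -> count=0 queue=[] holders={T1}
Final holders: T1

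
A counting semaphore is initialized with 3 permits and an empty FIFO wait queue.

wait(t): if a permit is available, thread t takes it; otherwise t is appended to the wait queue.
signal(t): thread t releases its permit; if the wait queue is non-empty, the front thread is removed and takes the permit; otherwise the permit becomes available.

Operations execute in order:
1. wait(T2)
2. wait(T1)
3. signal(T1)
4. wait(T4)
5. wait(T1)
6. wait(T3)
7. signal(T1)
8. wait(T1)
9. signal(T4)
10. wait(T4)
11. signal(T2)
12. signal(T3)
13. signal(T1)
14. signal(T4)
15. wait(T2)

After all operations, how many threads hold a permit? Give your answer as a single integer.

Step 1: wait(T2) -> count=2 queue=[] holders={T2}
Step 2: wait(T1) -> count=1 queue=[] holders={T1,T2}
Step 3: signal(T1) -> count=2 queue=[] holders={T2}
Step 4: wait(T4) -> count=1 queue=[] holders={T2,T4}
Step 5: wait(T1) -> count=0 queue=[] holders={T1,T2,T4}
Step 6: wait(T3) -> count=0 queue=[T3] holders={T1,T2,T4}
Step 7: signal(T1) -> count=0 queue=[] holders={T2,T3,T4}
Step 8: wait(T1) -> count=0 queue=[T1] holders={T2,T3,T4}
Step 9: signal(T4) -> count=0 queue=[] holders={T1,T2,T3}
Step 10: wait(T4) -> count=0 queue=[T4] holders={T1,T2,T3}
Step 11: signal(T2) -> count=0 queue=[] holders={T1,T3,T4}
Step 12: signal(T3) -> count=1 queue=[] holders={T1,T4}
Step 13: signal(T1) -> count=2 queue=[] holders={T4}
Step 14: signal(T4) -> count=3 queue=[] holders={none}
Step 15: wait(T2) -> count=2 queue=[] holders={T2}
Final holders: {T2} -> 1 thread(s)

Answer: 1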